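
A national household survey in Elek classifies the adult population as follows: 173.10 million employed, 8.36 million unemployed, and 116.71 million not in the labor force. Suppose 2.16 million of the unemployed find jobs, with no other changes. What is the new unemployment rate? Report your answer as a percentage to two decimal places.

New unemployment rate ≈ 3.42%.

Initially, labor force = 173.10 + 8.36 = 181.46 million, so u = 8.36/181.46 = 4.61%.
After the change, unemployed falls and employed rises by 2.16; labor force unchanged → E = 175.26, U = 6.20, labor force = 181.46 million.
New unemployment rate = 6.20 / 181.46 = 3.42%.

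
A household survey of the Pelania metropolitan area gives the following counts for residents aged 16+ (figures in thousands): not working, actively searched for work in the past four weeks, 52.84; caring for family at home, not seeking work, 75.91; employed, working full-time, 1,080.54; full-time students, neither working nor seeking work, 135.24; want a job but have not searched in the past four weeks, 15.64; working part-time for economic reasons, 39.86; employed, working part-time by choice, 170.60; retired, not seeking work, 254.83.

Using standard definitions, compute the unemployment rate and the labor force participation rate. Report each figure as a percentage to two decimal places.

Employed = 1,080.54 + 39.86 + 170.60 = 1,291.00 thousand (anyone who worked, including part-time for economic reasons, counts as employed).
Unemployed = 52.84 thousand.
Labor force = 1,291.00 + 52.84 = 1,343.84 thousand.
Not in labor force = 75.91 + 135.24 + 15.64 + 254.83 = 481.62 thousand (those not working and not actively searching are outside the labor force — including those who want a job but have given up searching).
Civilian working-age population = 1,343.84 + 481.62 = 1,825.46 thousand.
Unemployment rate = 52.84 / 1,343.84 = 3.93%.
Labor force participation rate = 1,343.84 / 1,825.46 = 73.62%.

Unemployment rate ≈ 3.93%; labor force participation rate ≈ 73.62%.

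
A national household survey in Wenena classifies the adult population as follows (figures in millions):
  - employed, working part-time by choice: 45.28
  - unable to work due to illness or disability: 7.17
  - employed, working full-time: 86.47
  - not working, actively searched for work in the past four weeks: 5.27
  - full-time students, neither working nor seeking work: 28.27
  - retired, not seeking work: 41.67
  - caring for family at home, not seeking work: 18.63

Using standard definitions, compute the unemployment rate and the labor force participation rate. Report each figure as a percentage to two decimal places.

Unemployment rate ≈ 3.85%; labor force participation rate ≈ 58.87%.

Employed = 45.28 + 86.47 = 131.75 million.
Unemployed = 5.27 million.
Labor force = 131.75 + 5.27 = 137.02 million.
Not in labor force = 7.17 + 28.27 + 41.67 + 18.63 = 95.74 million (those not working and not actively searching are outside the labor force).
Civilian working-age population = 137.02 + 95.74 = 232.76 million.
Unemployment rate = 5.27 / 137.02 = 3.85%.
Labor force participation rate = 137.02 / 232.76 = 58.87%.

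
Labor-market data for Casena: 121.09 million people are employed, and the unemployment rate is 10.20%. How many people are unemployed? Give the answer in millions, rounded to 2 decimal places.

Let U be the number unemployed. The labor force is E + U, and U/(E+U) = 0.1020.
So U = 0.1020 × 121.09 / (1 − 0.1020) = 12.3512 / 0.8980 ≈ 13.75 million.

About 13.75 million are unemployed.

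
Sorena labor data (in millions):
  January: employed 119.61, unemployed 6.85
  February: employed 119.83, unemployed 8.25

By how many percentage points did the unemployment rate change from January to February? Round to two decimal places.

The unemployment rate changed by +1.02 percentage points.

January: labor force = 119.61 + 6.85 = 126.46; u = 6.85/126.46 = 5.42%.
February: labor force = 119.83 + 8.25 = 128.08; u = 8.25/128.08 = 6.44%.
Change = 6.44% − 5.42% = +1.02 pp.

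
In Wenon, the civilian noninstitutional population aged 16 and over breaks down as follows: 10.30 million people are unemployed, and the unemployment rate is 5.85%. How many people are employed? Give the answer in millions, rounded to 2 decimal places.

Labor force = U / u = 10.30 / 0.0585 ≈ 176.07 million.
Employed = labor force − unemployed = 176.07 − 10.30 = 165.77 million.

About 165.77 million are employed.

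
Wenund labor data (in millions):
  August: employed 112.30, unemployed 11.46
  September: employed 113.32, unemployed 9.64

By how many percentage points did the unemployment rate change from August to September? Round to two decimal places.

August: labor force = 112.30 + 11.46 = 123.76; u = 11.46/123.76 = 9.26%.
September: labor force = 113.32 + 9.64 = 122.96; u = 9.64/122.96 = 7.84%.
Change = 7.84% − 9.26% = −1.42 pp.

The unemployment rate changed by −1.42 percentage points.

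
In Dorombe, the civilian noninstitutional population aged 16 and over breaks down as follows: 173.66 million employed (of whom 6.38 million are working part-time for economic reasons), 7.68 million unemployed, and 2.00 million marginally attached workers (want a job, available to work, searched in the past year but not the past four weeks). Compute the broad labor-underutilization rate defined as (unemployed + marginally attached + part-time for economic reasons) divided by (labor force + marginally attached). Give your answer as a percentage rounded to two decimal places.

Broad underutilization rate ≈ 8.76%.

Labor force = 173.66 + 7.68 = 181.34 million.
Numerator = 7.68 + 2.00 + 6.38 = 16.06 million.
Denominator = 181.34 + 2.00 = 183.34 million.
Broad rate = 16.06 / 183.34 = 8.76%.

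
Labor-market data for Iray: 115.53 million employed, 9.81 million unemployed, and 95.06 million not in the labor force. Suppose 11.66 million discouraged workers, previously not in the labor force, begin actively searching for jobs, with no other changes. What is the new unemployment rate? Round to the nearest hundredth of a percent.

New unemployment rate ≈ 15.67%.

Initially, labor force = 115.53 + 9.81 = 125.34 million, so u = 9.81/125.34 = 7.83%.
After the change, unemployed and labor force both rise by 11.66 → E = 115.53, U = 21.47, labor force = 137.00 million.
New unemployment rate = 21.47 / 137.00 = 15.67%.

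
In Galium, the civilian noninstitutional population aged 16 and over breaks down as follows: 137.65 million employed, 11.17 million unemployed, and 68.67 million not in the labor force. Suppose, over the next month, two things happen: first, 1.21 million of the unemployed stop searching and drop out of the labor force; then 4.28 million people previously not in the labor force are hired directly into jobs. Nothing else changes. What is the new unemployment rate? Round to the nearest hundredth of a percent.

New unemployment rate ≈ 6.56%.

Initially, labor force = 137.65 + 11.17 = 148.82 million, so u = 11.17/148.82 = 7.51%.
After the first change, unemployed and labor force both fall by 1.21 → E = 137.65, U = 9.96, labor force = 147.61 million.
After the second change, employed and labor force both rise by 4.28; unemployed unchanged → E = 141.93, U = 9.96, labor force = 151.89 million.
New unemployment rate = 9.96 / 151.89 = 6.56%.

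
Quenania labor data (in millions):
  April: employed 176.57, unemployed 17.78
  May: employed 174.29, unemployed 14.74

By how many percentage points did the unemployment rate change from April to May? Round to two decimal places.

The unemployment rate changed by −1.35 percentage points.

April: labor force = 176.57 + 17.78 = 194.35; u = 17.78/194.35 = 9.15%.
May: labor force = 174.29 + 14.74 = 189.03; u = 14.74/189.03 = 7.80%.
Change = 7.80% − 9.15% = −1.35 pp.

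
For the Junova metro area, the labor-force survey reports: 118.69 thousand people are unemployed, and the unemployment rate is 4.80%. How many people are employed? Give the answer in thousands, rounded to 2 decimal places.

Labor force = U / u = 118.69 / 0.0480 ≈ 2,472.71 thousand.
Employed = labor force − unemployed = 2,472.71 − 118.69 = 2,354.02 thousand.

About 2,354.02 thousand are employed.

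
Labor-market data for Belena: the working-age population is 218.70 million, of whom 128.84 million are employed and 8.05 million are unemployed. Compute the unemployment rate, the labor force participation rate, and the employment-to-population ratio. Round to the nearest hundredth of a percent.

Unemployment rate ≈ 5.88%; labor force participation rate ≈ 62.59%; employment-population ratio ≈ 58.91%.

Labor force = employed + unemployed = 128.84 + 8.05 = 136.89 million.
Unemployment rate = 8.05 / 136.89 = 5.88%.
Labor force participation rate = 136.89 / 218.70 = 62.59%.
Employment-population ratio = 128.84 / 218.70 = 58.91%.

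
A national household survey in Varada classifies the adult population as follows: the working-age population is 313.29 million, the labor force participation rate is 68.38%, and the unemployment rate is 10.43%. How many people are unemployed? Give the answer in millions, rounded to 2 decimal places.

Labor force = 0.6838 × 313.29 = 214.23 million.
Unemployed = 0.1043 × 214.23 ≈ 22.34 million.

About 22.34 million are unemployed.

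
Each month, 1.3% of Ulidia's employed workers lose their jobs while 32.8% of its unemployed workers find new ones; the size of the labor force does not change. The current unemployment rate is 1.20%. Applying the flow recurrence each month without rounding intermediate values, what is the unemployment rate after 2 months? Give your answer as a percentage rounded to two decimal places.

Unemployment rate after two months ≈ 2.68%.

With a fixed labor force, u_{t+1} = u_t + s·(1−u_t) − f·u_t = u_t·(1−s−f) + s.
Here 1−s−f = 0.659 and s = 0.013.
u_1 = 0.012000 × 0.659 + 0.013 = 0.020908.
u_2 = 0.020908 × 0.659 + 0.013 = 0.026778.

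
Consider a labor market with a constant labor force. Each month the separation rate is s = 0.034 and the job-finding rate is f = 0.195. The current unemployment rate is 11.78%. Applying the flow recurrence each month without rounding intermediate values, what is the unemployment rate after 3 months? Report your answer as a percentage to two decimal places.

Unemployment rate after three months ≈ 13.44%.

With a fixed labor force, u_{t+1} = u_t + s·(1−u_t) − f·u_t = u_t·(1−s−f) + s.
Here 1−s−f = 0.771 and s = 0.034.
u_1 = 0.117800 × 0.771 + 0.034 = 0.124824.
u_2 = 0.124824 × 0.771 + 0.034 = 0.130239.
u_3 = 0.130239 × 0.771 + 0.034 = 0.134414.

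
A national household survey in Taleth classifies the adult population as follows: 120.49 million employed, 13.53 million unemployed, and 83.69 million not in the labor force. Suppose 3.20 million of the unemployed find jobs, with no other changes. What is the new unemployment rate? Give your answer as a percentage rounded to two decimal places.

Initially, labor force = 120.49 + 13.53 = 134.02 million, so u = 13.53/134.02 = 10.10%.
After the change, unemployed falls and employed rises by 3.20; labor force unchanged → E = 123.69, U = 10.33, labor force = 134.02 million.
New unemployment rate = 10.33 / 134.02 = 7.71%.

New unemployment rate ≈ 7.71%.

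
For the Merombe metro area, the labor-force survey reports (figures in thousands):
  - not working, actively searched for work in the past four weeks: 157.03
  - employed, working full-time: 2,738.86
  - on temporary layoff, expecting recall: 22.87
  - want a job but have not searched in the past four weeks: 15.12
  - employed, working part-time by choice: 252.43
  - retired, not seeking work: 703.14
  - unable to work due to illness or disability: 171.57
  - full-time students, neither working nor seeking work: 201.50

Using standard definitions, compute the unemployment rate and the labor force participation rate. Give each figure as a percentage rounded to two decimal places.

Employed = 2,738.86 + 252.43 = 2,991.29 thousand.
Unemployed = 157.03 + 22.87 = 179.90 thousand (jobless and actively searching, or on temporary layoff).
Labor force = 2,991.29 + 179.90 = 3,171.19 thousand.
Not in labor force = 15.12 + 703.14 + 171.57 + 201.50 = 1,091.33 thousand (those not working and not actively searching are outside the labor force — including those who want a job but have given up searching).
Civilian working-age population = 3,171.19 + 1,091.33 = 4,262.52 thousand.
Unemployment rate = 179.90 / 3,171.19 = 5.67%.
Labor force participation rate = 3,171.19 / 4,262.52 = 74.40%.

Unemployment rate ≈ 5.67%; labor force participation rate ≈ 74.40%.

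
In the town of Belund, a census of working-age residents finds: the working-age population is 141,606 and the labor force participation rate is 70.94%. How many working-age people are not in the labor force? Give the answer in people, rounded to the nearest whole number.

About 41,151 are not in the labor force.

Share not in the labor force = 1 − 0.7094 = 0.2906.
Not in labor force = 0.2906 × 141,606 ≈ 41,151.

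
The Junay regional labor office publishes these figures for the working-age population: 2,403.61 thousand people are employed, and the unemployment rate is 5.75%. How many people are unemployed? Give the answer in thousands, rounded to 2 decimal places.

About 146.64 thousand are unemployed.

Let U be the number unemployed. The labor force is E + U, and U/(E+U) = 0.0575.
So U = 0.0575 × 2,403.61 / (1 − 0.0575) = 138.2076 / 0.9425 ≈ 146.64 thousand.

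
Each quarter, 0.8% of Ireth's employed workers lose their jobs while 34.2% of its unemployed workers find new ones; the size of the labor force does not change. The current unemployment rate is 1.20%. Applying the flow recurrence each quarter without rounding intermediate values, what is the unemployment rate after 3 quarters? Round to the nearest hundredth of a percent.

Unemployment rate after three quarters ≈ 1.99%.

With a fixed labor force, u_{t+1} = u_t + s·(1−u_t) − f·u_t = u_t·(1−s−f) + s.
Here 1−s−f = 0.650 and s = 0.008.
u_1 = 0.012000 × 0.650 + 0.008 = 0.015800.
u_2 = 0.015800 × 0.650 + 0.008 = 0.018270.
u_3 = 0.018270 × 0.650 + 0.008 = 0.019876.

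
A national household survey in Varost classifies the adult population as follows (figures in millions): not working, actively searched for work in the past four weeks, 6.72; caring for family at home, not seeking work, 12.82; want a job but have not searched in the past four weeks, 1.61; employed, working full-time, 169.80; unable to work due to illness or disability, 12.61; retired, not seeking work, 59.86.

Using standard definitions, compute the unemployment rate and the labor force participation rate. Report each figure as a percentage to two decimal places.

Unemployment rate ≈ 3.81%; labor force participation rate ≈ 67.01%.

Employed = 169.80 million.
Unemployed = 6.72 million.
Labor force = 169.80 + 6.72 = 176.52 million.
Not in labor force = 12.82 + 1.61 + 12.61 + 59.86 = 86.90 million (those not working and not actively searching are outside the labor force — including those who want a job but have given up searching).
Civilian working-age population = 176.52 + 86.90 = 263.42 million.
Unemployment rate = 6.72 / 176.52 = 3.81%.
Labor force participation rate = 176.52 / 263.42 = 67.01%.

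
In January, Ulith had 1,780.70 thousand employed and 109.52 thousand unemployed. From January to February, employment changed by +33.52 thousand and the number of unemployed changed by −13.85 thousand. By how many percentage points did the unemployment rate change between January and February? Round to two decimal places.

The unemployment rate changed by −0.78 percentage points.

January: labor force = 1,780.70 + 109.52 = 1,890.22; u = 109.52/1,890.22 = 5.79%.
February: labor force = 1,814.22 + 95.67 = 1,909.89; u = 95.67/1,909.89 = 5.01%.
Change = 5.01% − 5.79% = −0.78 pp.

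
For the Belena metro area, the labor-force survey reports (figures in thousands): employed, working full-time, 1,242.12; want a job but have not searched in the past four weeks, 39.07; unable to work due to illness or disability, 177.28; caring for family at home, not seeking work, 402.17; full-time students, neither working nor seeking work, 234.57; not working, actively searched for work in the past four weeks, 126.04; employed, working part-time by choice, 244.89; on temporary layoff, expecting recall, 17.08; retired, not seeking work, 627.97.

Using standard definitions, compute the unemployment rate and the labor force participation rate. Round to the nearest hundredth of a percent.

Unemployment rate ≈ 8.78%; labor force participation rate ≈ 52.40%.

Employed = 1,242.12 + 244.89 = 1,487.01 thousand.
Unemployed = 126.04 + 17.08 = 143.12 thousand (jobless and actively searching, or on temporary layoff).
Labor force = 1,487.01 + 143.12 = 1,630.13 thousand.
Not in labor force = 39.07 + 177.28 + 402.17 + 234.57 + 627.97 = 1,481.06 thousand (those not working and not actively searching are outside the labor force — including those who want a job but have given up searching).
Civilian working-age population = 1,630.13 + 1,481.06 = 3,111.19 thousand.
Unemployment rate = 143.12 / 1,630.13 = 8.78%.
Labor force participation rate = 1,630.13 / 3,111.19 = 52.40%.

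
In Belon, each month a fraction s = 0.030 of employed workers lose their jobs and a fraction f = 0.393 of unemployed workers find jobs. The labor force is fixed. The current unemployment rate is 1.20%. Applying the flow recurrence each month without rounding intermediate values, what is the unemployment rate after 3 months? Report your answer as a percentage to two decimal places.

Unemployment rate after three months ≈ 5.96%.

With a fixed labor force, u_{t+1} = u_t + s·(1−u_t) − f·u_t = u_t·(1−s−f) + s.
Here 1−s−f = 0.577 and s = 0.030.
u_1 = 0.012000 × 0.577 + 0.030 = 0.036924.
u_2 = 0.036924 × 0.577 + 0.030 = 0.051305.
u_3 = 0.051305 × 0.577 + 0.030 = 0.059603.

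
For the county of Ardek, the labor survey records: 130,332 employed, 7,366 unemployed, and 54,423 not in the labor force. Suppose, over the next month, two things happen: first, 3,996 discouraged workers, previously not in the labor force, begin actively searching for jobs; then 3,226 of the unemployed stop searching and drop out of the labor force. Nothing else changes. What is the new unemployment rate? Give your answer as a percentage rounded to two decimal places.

New unemployment rate ≈ 5.88%.

Initially, labor force = 130,332 + 7,366 = 137,698, so u = 7,366/137,698 = 5.35%.
After the first change, unemployed and labor force both rise by 3,996 → E = 130,332, U = 11,362, labor force = 141,694.
After the second change, unemployed and labor force both fall by 3,226 → E = 130,332, U = 8,136, labor force = 138,468.
New unemployment rate = 8,136 / 138,468 = 5.88%.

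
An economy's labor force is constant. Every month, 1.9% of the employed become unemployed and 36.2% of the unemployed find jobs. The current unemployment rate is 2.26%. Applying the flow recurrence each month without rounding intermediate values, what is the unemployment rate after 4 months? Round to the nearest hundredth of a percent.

With a fixed labor force, u_{t+1} = u_t + s·(1−u_t) − f·u_t = u_t·(1−s−f) + s.
Here 1−s−f = 0.619 and s = 0.019.
u_1 = 0.022600 × 0.619 + 0.019 = 0.032989.
u_2 = 0.032989 × 0.619 + 0.019 = 0.039420.
u_3 = 0.039420 × 0.619 + 0.019 = 0.043401.
u_4 = 0.043401 × 0.619 + 0.019 = 0.045865.

Unemployment rate after four months ≈ 4.59%.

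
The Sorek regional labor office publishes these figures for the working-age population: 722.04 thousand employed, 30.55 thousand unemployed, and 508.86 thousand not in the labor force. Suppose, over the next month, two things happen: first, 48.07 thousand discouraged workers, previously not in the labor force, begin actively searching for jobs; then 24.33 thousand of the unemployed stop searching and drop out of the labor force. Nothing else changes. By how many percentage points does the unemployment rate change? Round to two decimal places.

Initially, labor force = 722.04 + 30.55 = 752.59 thousand, so u = 30.55/752.59 = 4.06%.
After the first change, unemployed and labor force both rise by 48.07 → E = 722.04, U = 78.62, labor force = 800.66 thousand.
After the second change, unemployed and labor force both fall by 24.33 → E = 722.04, U = 54.29, labor force = 776.33 thousand.
New unemployment rate = 54.29 / 776.33 = 6.99%.
Change = 6.99% − 4.06% = +2.93 percentage points.

The unemployment rate changes by +2.93 percentage points.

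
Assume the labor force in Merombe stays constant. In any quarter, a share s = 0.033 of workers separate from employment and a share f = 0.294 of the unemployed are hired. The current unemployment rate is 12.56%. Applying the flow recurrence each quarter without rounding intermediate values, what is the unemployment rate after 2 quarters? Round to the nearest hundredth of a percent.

Unemployment rate after two quarters ≈ 11.21%.

With a fixed labor force, u_{t+1} = u_t + s·(1−u_t) − f·u_t = u_t·(1−s−f) + s.
Here 1−s−f = 0.673 and s = 0.033.
u_1 = 0.125600 × 0.673 + 0.033 = 0.117529.
u_2 = 0.117529 × 0.673 + 0.033 = 0.112097.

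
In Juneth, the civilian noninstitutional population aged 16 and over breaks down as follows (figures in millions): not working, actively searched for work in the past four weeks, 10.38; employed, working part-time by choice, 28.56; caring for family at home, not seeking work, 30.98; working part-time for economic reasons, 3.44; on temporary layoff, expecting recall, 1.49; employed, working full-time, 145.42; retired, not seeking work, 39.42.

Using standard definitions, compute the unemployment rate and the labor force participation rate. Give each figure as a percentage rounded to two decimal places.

Unemployment rate ≈ 6.27%; labor force participation rate ≈ 72.89%.

Employed = 28.56 + 3.44 + 145.42 = 177.42 million (anyone who worked, including part-time for economic reasons, counts as employed).
Unemployed = 10.38 + 1.49 = 11.87 million (jobless and actively searching, or on temporary layoff).
Labor force = 177.42 + 11.87 = 189.29 million.
Not in labor force = 30.98 + 39.42 = 70.40 million (those not working and not actively searching are outside the labor force).
Civilian working-age population = 189.29 + 70.40 = 259.69 million.
Unemployment rate = 11.87 / 189.29 = 6.27%.
Labor force participation rate = 189.29 / 259.69 = 72.89%.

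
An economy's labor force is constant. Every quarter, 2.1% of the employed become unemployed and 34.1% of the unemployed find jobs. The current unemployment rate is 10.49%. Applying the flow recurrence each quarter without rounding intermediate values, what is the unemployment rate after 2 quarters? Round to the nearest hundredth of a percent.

With a fixed labor force, u_{t+1} = u_t + s·(1−u_t) − f·u_t = u_t·(1−s−f) + s.
Here 1−s−f = 0.638 and s = 0.021.
u_1 = 0.104900 × 0.638 + 0.021 = 0.087926.
u_2 = 0.087926 × 0.638 + 0.021 = 0.077097.

Unemployment rate after two quarters ≈ 7.71%.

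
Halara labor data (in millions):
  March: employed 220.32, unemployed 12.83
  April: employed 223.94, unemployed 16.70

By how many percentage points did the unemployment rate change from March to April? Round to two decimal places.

The unemployment rate changed by +1.44 percentage points.

March: labor force = 220.32 + 12.83 = 233.15; u = 12.83/233.15 = 5.50%.
April: labor force = 223.94 + 16.70 = 240.64; u = 16.70/240.64 = 6.94%.
Change = 6.94% − 5.50% = +1.44 pp.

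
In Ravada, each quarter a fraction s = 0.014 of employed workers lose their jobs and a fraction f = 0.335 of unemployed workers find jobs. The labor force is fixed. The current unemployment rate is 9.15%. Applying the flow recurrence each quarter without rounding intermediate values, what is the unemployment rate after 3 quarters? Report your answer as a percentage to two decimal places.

Unemployment rate after three quarters ≈ 5.43%.

With a fixed labor force, u_{t+1} = u_t + s·(1−u_t) − f·u_t = u_t·(1−s−f) + s.
Here 1−s−f = 0.651 and s = 0.014.
u_1 = 0.091500 × 0.651 + 0.014 = 0.073567.
u_2 = 0.073567 × 0.651 + 0.014 = 0.061892.
u_3 = 0.061892 × 0.651 + 0.014 = 0.054292.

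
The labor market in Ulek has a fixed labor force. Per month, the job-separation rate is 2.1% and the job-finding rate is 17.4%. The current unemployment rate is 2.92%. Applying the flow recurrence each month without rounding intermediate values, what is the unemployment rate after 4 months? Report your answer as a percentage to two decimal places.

Unemployment rate after four months ≈ 7.47%.

With a fixed labor force, u_{t+1} = u_t + s·(1−u_t) − f·u_t = u_t·(1−s−f) + s.
Here 1−s−f = 0.805 and s = 0.021.
u_1 = 0.029200 × 0.805 + 0.021 = 0.044506.
u_2 = 0.044506 × 0.805 + 0.021 = 0.056827.
u_3 = 0.056827 × 0.805 + 0.021 = 0.066746.
u_4 = 0.066746 × 0.805 + 0.021 = 0.074731.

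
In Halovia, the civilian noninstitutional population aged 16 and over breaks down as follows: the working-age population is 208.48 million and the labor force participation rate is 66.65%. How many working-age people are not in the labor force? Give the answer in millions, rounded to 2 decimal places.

Share not in the labor force = 1 − 0.6665 = 0.3335.
Not in labor force = 0.3335 × 208.48 ≈ 69.53 million.

About 69.53 million are not in the labor force.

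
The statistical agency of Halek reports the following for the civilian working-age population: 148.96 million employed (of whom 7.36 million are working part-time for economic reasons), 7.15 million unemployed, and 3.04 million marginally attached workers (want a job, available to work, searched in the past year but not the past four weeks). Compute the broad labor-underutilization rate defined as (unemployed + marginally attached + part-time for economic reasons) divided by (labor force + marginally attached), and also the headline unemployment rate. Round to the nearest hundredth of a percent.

Broad underutilization rate ≈ 11.03%; headline unemployment rate ≈ 4.58%.

Labor force = 148.96 + 7.15 = 156.11 million.
Numerator = 7.15 + 3.04 + 7.36 = 17.55 million.
Denominator = 156.11 + 3.04 = 159.15 million.
Broad rate = 17.55 / 159.15 = 11.03%.
Headline unemployment rate = 7.15 / 156.11 = 4.58%.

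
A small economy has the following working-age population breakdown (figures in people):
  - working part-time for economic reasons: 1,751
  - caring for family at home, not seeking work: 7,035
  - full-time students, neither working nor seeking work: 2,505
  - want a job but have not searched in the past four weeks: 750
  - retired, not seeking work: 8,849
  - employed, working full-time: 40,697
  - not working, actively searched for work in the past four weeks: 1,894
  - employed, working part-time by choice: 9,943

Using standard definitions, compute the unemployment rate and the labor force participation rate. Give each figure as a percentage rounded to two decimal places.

Employed = 1,751 + 40,697 + 9,943 = 52,391 (anyone who worked, including part-time for economic reasons, counts as employed).
Unemployed = 1,894.
Labor force = 52,391 + 1,894 = 54,285.
Not in labor force = 7,035 + 2,505 + 750 + 8,849 = 19,139 (those not working and not actively searching are outside the labor force — including those who want a job but have given up searching).
Civilian working-age population = 54,285 + 19,139 = 73,424.
Unemployment rate = 1,894 / 54,285 = 3.49%.
Labor force participation rate = 54,285 / 73,424 = 73.93%.

Unemployment rate ≈ 3.49%; labor force participation rate ≈ 73.93%.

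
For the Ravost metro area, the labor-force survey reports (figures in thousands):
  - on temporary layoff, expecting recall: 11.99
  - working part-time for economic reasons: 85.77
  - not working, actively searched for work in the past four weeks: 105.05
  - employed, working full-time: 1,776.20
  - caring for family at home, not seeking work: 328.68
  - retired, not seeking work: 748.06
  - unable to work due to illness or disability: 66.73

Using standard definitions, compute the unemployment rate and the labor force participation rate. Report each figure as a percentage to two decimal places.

Employed = 85.77 + 1,776.20 = 1,861.97 thousand (anyone who worked, including part-time for economic reasons, counts as employed).
Unemployed = 11.99 + 105.05 = 117.04 thousand (jobless and actively searching, or on temporary layoff).
Labor force = 1,861.97 + 117.04 = 1,979.01 thousand.
Not in labor force = 328.68 + 748.06 + 66.73 = 1,143.47 thousand (those not working and not actively searching are outside the labor force).
Civilian working-age population = 1,979.01 + 1,143.47 = 3,122.48 thousand.
Unemployment rate = 117.04 / 1,979.01 = 5.91%.
Labor force participation rate = 1,979.01 / 3,122.48 = 63.38%.

Unemployment rate ≈ 5.91%; labor force participation rate ≈ 63.38%.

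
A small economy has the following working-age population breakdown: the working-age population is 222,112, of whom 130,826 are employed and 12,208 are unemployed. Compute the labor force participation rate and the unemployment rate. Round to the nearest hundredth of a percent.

Labor force participation rate ≈ 64.40%; unemployment rate ≈ 8.54%.

Labor force = employed + unemployed = 130,826 + 12,208 = 143,034.
Unemployment rate = 12,208 / 143,034 = 8.54%.
Labor force participation rate = 143,034 / 222,112 = 64.40%.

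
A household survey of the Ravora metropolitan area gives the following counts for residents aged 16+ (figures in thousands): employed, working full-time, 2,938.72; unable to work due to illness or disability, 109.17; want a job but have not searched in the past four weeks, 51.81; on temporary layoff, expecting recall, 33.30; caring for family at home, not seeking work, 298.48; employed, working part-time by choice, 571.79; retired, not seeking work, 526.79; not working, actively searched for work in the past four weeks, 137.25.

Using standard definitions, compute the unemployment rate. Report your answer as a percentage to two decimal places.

Employed = 2,938.72 + 571.79 = 3,510.51 thousand.
Unemployed = 33.30 + 137.25 = 170.55 thousand (jobless and actively searching, or on temporary layoff).
Labor force = 3,510.51 + 170.55 = 3,681.06 thousand.
Unemployment rate = 170.55 / 3,681.06 = 4.63%.

Unemployment rate ≈ 4.63%.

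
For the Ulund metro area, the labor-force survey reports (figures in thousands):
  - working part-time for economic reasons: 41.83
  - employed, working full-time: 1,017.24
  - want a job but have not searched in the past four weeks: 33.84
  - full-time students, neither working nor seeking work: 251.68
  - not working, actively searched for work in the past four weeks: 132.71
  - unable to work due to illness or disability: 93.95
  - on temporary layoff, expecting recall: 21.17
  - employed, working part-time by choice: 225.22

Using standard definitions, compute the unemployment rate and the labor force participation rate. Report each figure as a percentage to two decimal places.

Employed = 41.83 + 1,017.24 + 225.22 = 1,284.29 thousand (anyone who worked, including part-time for economic reasons, counts as employed).
Unemployed = 132.71 + 21.17 = 153.88 thousand (jobless and actively searching, or on temporary layoff).
Labor force = 1,284.29 + 153.88 = 1,438.17 thousand.
Not in labor force = 33.84 + 251.68 + 93.95 = 379.47 thousand (those not working and not actively searching are outside the labor force — including those who want a job but have given up searching).
Civilian working-age population = 1,438.17 + 379.47 = 1,817.64 thousand.
Unemployment rate = 153.88 / 1,438.17 = 10.70%.
Labor force participation rate = 1,438.17 / 1,817.64 = 79.12%.

Unemployment rate ≈ 10.70%; labor force participation rate ≈ 79.12%.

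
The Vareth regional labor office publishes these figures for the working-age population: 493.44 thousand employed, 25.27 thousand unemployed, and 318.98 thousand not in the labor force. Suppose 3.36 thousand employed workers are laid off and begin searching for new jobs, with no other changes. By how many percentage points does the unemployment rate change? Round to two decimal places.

Initially, labor force = 493.44 + 25.27 = 518.71 thousand, so u = 25.27/518.71 = 4.87%.
After the change, employed falls and unemployed rises by 3.36; labor force unchanged → E = 490.08, U = 28.63, labor force = 518.71 thousand.
New unemployment rate = 28.63 / 518.71 = 5.52%.
Change = 5.52% − 4.87% = +0.65 percentage points.

The unemployment rate changes by +0.65 percentage points.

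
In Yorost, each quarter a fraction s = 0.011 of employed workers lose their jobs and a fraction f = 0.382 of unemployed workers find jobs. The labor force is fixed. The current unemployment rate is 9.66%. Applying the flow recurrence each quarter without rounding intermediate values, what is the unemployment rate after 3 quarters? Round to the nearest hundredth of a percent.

Unemployment rate after three quarters ≈ 4.33%.

With a fixed labor force, u_{t+1} = u_t + s·(1−u_t) − f·u_t = u_t·(1−s−f) + s.
Here 1−s−f = 0.607 and s = 0.011.
u_1 = 0.096600 × 0.607 + 0.011 = 0.069636.
u_2 = 0.069636 × 0.607 + 0.011 = 0.053269.
u_3 = 0.053269 × 0.607 + 0.011 = 0.043334.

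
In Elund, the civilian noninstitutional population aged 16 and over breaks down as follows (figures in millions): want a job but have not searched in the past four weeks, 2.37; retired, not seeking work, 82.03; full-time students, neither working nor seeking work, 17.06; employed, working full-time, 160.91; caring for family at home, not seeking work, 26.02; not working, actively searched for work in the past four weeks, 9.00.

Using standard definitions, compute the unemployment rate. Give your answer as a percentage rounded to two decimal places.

Employed = 160.91 million.
Unemployed = 9.00 million.
Labor force = 160.91 + 9.00 = 169.91 million.
Unemployment rate = 9.00 / 169.91 = 5.30%.

Unemployment rate ≈ 5.30%.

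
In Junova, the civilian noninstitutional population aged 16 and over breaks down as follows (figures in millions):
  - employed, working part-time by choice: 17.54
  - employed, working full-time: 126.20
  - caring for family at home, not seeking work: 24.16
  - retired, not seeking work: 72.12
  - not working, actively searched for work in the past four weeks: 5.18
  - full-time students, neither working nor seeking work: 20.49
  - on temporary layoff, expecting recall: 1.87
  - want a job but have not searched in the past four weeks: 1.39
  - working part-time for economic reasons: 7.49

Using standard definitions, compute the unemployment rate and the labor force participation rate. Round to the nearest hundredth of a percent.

Employed = 17.54 + 126.20 + 7.49 = 151.23 million (anyone who worked, including part-time for economic reasons, counts as employed).
Unemployed = 5.18 + 1.87 = 7.05 million (jobless and actively searching, or on temporary layoff).
Labor force = 151.23 + 7.05 = 158.28 million.
Not in labor force = 24.16 + 72.12 + 20.49 + 1.39 = 118.16 million (those not working and not actively searching are outside the labor force — including those who want a job but have given up searching).
Civilian working-age population = 158.28 + 118.16 = 276.44 million.
Unemployment rate = 7.05 / 158.28 = 4.45%.
Labor force participation rate = 158.28 / 276.44 = 57.26%.

Unemployment rate ≈ 4.45%; labor force participation rate ≈ 57.26%.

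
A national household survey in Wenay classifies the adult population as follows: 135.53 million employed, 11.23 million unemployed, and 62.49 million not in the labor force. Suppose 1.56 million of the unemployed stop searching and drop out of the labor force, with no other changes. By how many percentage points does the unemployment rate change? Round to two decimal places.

Initially, labor force = 135.53 + 11.23 = 146.76 million, so u = 11.23/146.76 = 7.65%.
After the change, unemployed and labor force both fall by 1.56 → E = 135.53, U = 9.67, labor force = 145.20 million.
New unemployment rate = 9.67 / 145.20 = 6.66%.
Change = 6.66% − 7.65% = −0.99 percentage points.

The unemployment rate changes by −0.99 percentage points.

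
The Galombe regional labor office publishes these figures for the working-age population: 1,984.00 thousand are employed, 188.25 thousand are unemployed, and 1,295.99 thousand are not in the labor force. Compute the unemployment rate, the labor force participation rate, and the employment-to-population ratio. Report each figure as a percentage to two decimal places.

Labor force = employed + unemployed = 1,984.00 + 188.25 = 2,172.25 thousand.
Working-age population = 2,172.25 + 1,295.99 = 3,468.24 thousand.
Unemployment rate = 188.25 / 2,172.25 = 8.67%.
Labor force participation rate = 2,172.25 / 3,468.24 = 62.63%.
Employment-population ratio = 1,984.00 / 3,468.24 = 57.20%.

Unemployment rate ≈ 8.67%; labor force participation rate ≈ 62.63%; employment-population ratio ≈ 57.20%.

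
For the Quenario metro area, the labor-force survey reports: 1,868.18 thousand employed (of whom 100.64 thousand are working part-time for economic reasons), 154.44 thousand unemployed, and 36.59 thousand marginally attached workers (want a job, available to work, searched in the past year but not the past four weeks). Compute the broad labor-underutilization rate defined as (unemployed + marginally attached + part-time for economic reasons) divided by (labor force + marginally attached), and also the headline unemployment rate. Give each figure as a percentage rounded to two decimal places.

Labor force = 1,868.18 + 154.44 = 2,022.62 thousand.
Numerator = 154.44 + 36.59 + 100.64 = 291.67 thousand.
Denominator = 2,022.62 + 36.59 = 2,059.21 thousand.
Broad rate = 291.67 / 2,059.21 = 14.16%.
Headline unemployment rate = 154.44 / 2,022.62 = 7.64%.

Broad underutilization rate ≈ 14.16%; headline unemployment rate ≈ 7.64%.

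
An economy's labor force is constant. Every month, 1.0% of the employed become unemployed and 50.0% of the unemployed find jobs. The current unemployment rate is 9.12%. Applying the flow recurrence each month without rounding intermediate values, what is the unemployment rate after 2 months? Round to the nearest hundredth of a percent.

With a fixed labor force, u_{t+1} = u_t + s·(1−u_t) − f·u_t = u_t·(1−s−f) + s.
Here 1−s−f = 0.490 and s = 0.010.
u_1 = 0.091200 × 0.490 + 0.010 = 0.054688.
u_2 = 0.054688 × 0.490 + 0.010 = 0.036797.

Unemployment rate after two months ≈ 3.68%.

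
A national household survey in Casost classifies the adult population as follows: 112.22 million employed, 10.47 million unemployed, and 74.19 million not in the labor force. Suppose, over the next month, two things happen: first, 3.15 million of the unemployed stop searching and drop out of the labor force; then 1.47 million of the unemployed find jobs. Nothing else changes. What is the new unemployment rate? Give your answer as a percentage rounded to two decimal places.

New unemployment rate ≈ 4.89%.

Initially, labor force = 112.22 + 10.47 = 122.69 million, so u = 10.47/122.69 = 8.53%.
After the first change, unemployed and labor force both fall by 3.15 → E = 112.22, U = 7.32, labor force = 119.54 million.
After the second change, unemployed falls and employed rises by 1.47; labor force unchanged → E = 113.69, U = 5.85, labor force = 119.54 million.
New unemployment rate = 5.85 / 119.54 = 4.89%.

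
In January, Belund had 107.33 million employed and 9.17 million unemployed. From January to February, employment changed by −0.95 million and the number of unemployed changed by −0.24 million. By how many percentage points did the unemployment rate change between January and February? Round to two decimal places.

January: labor force = 107.33 + 9.17 = 116.50; u = 9.17/116.50 = 7.87%.
February: labor force = 106.38 + 8.93 = 115.31; u = 8.93/115.31 = 7.74%.
Change = 7.74% − 7.87% = −0.13 pp.

The unemployment rate changed by −0.13 percentage points.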